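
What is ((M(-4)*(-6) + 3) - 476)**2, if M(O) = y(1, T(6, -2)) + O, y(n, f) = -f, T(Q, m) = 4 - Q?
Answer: 212521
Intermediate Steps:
M(O) = 2 + O (M(O) = -(4 - 1*6) + O = -(4 - 6) + O = -1*(-2) + O = 2 + O)
((M(-4)*(-6) + 3) - 476)**2 = (((2 - 4)*(-6) + 3) - 476)**2 = ((-2*(-6) + 3) - 476)**2 = ((12 + 3) - 476)**2 = (15 - 476)**2 = (-461)**2 = 212521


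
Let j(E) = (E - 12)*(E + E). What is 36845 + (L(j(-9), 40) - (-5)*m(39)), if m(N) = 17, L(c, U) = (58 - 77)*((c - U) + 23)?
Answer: 30071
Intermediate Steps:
j(E) = 2*E*(-12 + E) (j(E) = (-12 + E)*(2*E) = 2*E*(-12 + E))
L(c, U) = -437 - 19*c + 19*U (L(c, U) = -19*(23 + c - U) = -437 - 19*c + 19*U)
36845 + (L(j(-9), 40) - (-5)*m(39)) = 36845 + ((-437 - 38*(-9)*(-12 - 9) + 19*40) - (-5)*17) = 36845 + ((-437 - 38*(-9)*(-21) + 760) - 1*(-85)) = 36845 + ((-437 - 19*378 + 760) + 85) = 36845 + ((-437 - 7182 + 760) + 85) = 36845 + (-6859 + 85) = 36845 - 6774 = 30071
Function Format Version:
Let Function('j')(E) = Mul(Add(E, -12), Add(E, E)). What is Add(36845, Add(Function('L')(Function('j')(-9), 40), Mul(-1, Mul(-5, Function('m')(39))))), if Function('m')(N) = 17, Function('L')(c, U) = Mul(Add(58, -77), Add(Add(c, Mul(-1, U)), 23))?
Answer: 30071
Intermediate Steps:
Function('j')(E) = Mul(2, E, Add(-12, E)) (Function('j')(E) = Mul(Add(-12, E), Mul(2, E)) = Mul(2, E, Add(-12, E)))
Function('L')(c, U) = Add(-437, Mul(-19, c), Mul(19, U)) (Function('L')(c, U) = Mul(-19, Add(23, c, Mul(-1, U))) = Add(-437, Mul(-19, c), Mul(19, U)))
Add(36845, Add(Function('L')(Function('j')(-9), 40), Mul(-1, Mul(-5, Function('m')(39))))) = Add(36845, Add(Add(-437, Mul(-19, Mul(2, -9, Add(-12, -9))), Mul(19, 40)), Mul(-1, Mul(-5, 17)))) = Add(36845, Add(Add(-437, Mul(-19, Mul(2, -9, -21)), 760), Mul(-1, -85))) = Add(36845, Add(Add(-437, Mul(-19, 378), 760), 85)) = Add(36845, Add(Add(-437, -7182, 760), 85)) = Add(36845, Add(-6859, 85)) = Add(36845, -6774) = 30071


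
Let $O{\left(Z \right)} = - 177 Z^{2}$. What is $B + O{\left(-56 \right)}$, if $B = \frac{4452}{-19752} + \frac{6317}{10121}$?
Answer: $- \frac{9247029947061}{16659166} \approx -5.5507 \cdot 10^{5}$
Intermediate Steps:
$B = \frac{6642891}{16659166}$ ($B = 4452 \left(- \frac{1}{19752}\right) + 6317 \cdot \frac{1}{10121} = - \frac{371}{1646} + \frac{6317}{10121} = \frac{6642891}{16659166} \approx 0.39875$)
$B + O{\left(-56 \right)} = \frac{6642891}{16659166} - 177 \left(-56\right)^{2} = \frac{6642891}{16659166} - 555072 = - \frac{9247029947061}{16659166}$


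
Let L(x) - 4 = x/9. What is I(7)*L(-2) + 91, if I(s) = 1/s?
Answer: 5767/63 ≈ 91.540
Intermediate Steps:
L(x) = 4 + x/9
I(7)*L(-2) + 91 = (4 + (1/9)*(-2))/7 + 91 = (4 - 2/9)/7 + 91 = (1/7)*(34/9) + 91 = 34/63 + 91 = 5767/63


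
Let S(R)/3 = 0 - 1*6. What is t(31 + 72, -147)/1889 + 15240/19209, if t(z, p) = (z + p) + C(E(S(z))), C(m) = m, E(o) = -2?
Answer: 9301582/12095267 ≈ 0.76903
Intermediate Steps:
S(R) = -18 (S(R) = 3*(0 - 1*6) = 3*(0 - 6) = 3*(-6) = -18)
t(z, p) = -2 + p + z (t(z, p) = (z + p) - 2 = (p + z) - 2 = -2 + p + z)
t(31 + 72, -147)/1889 + 15240/19209 = (-2 - 147 + (31 + 72))/1889 + 15240/19209 = (-2 - 147 + 103)*(1/1889) + 15240*(1/19209) = -46*1/1889 + 5080/6403 = -46/1889 + 5080/6403 = 9301582/12095267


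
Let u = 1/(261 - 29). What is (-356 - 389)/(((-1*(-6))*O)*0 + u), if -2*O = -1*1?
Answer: -172840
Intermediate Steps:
O = ½ (O = -(-1)/2 = -½*(-1) = ½ ≈ 0.50000)
u = 1/232 ≈ 0.0043103
(-356 - 389)/(((-1*(-6))*O)*0 + u) = (-356 - 389)/((-1*(-6)*(½))*0 + 1/232) = -745/((6*(½))*0 + 1/232) = -745/(3*0 + 1/232) = -745/(0 + 1/232) = -745/1/232 = -745*232 = -172840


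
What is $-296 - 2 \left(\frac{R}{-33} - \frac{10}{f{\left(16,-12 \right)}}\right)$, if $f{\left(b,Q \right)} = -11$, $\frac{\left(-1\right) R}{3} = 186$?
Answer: $- \frac{3648}{11} \approx -331.64$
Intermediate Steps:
$R = -558$ ($R = \left(-3\right) 186 = -558$)
$-296 - 2 \left(\frac{R}{-33} - \frac{10}{f{\left(16,-12 \right)}}\right) = -296 - 2 \left(- \frac{558}{-33} - \frac{10}{-11}\right) = -296 - 2 \left(\left(-558\right) \left(- \frac{1}{33}\right) - - \frac{10}{11}\right) = -296 - 2 \left(\frac{186}{11} + \frac{10}{11}\right) = -296 - \frac{392}{11} = - \frac{3648}{11}$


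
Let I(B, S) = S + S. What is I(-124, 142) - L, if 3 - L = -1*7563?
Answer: -7282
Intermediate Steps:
L = 7566 (L = 3 - (-1)*7563 = 3 - 1*(-7563) = 3 + 7563 = 7566)
I(B, S) = 2*S
I(-124, 142) - L = 2*142 - 1*7566 = 284 - 7566 = -7282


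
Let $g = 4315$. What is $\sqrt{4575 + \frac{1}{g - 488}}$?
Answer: $\frac{\sqrt{67005129002}}{3827} \approx 67.639$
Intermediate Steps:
$\sqrt{4575 + \frac{1}{g - 488}} = \sqrt{4575 + \frac{1}{4315 - 488}} = \sqrt{4575 + \frac{1}{3827}} = \sqrt{\frac{17508526}{3827}} = \frac{\sqrt{67005129002}}{3827}$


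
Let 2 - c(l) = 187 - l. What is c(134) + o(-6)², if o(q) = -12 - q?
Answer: -15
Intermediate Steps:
c(l) = -185 + l (c(l) = 2 - (187 - l) = 2 + (-187 + l) = -185 + l)
c(134) + o(-6)² = (-185 + 134) + (-12 - 1*(-6))² = -51 + (-12 + 6)² = -51 + (-6)² = -51 + 36 = -15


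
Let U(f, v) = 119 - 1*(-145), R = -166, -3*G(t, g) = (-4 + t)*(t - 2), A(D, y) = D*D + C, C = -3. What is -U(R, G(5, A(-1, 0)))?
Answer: -264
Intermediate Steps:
A(D, y) = -3 + D² (A(D, y) = D*D - 3 = D² - 3 = -3 + D²)
G(t, g) = -(-4 + t)*(-2 + t)/3 (G(t, g) = -(-4 + t)*(t - 2)/3 = -(-4 + t)*(-2 + t)/3)
U(f, v) = 264 (U(f, v) = 119 + 145 = 264)
-U(R, G(5, A(-1, 0))) = -1*264 = -264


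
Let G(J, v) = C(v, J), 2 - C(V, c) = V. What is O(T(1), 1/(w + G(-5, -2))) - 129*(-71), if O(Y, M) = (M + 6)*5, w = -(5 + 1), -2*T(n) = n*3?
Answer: 18373/2 ≈ 9186.5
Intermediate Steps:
C(V, c) = 2 - V
T(n) = -3*n/2 (T(n) = -n*3/2 = -3*n/2)
G(J, v) = 2 - v
w = -6 (w = -1*6 = -6)
O(Y, M) = 30 + 5*M (O(Y, M) = (6 + M)*5 = 30 + 5*M)
O(T(1), 1/(w + G(-5, -2))) - 129*(-71) = (30 + 5/(-6 + (2 - 1*(-2)))) - 129*(-71) = (30 + 5/(-6 + (2 + 2))) + 9159 = (30 + 5/(-6 + 4)) + 9159 = (30 + 5/(-2)) + 9159 = (30 + 5*(-1/2)) + 9159 = (30 - 5/2) + 9159 = 55/2 + 9159 = 18373/2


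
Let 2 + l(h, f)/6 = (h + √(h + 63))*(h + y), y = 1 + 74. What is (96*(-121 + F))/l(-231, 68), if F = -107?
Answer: -32863008/325634401 - 284544*I*√42/325634401 ≈ -0.10092 - 0.005663*I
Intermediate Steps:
y = 75
l(h, f) = -12 + 6*(75 + h)*(h + √(63 + h)) (l(h, f) = -12 + 6*((h + √(h + 63))*(h + 75)) = -12 + 6*((h + √(63 + h))*(75 + h)) = -12 + 6*((75 + h)*(h + √(63 + h))) = -12 + 6*(75 + h)*(h + √(63 + h)))
(96*(-121 + F))/l(-231, 68) = (96*(-121 - 107))/(-12 + 6*(-231)² + 450*(-231) + 450*√(63 - 231) + 6*(-231)*√(63 - 231)) = (96*(-228))/(-12 + 6*53361 - 103950 + 450*√(-168) + 6*(-231)*√(-168)) = -21888/(-12 + 320166 - 103950 + 450*(2*I*√42) + 6*(-231)*(2*I*√42)) = -21888/(-12 + 320166 - 103950 + 900*I*√42 - 2772*I*√42) = -21888/(216204 - 1872*I*√42)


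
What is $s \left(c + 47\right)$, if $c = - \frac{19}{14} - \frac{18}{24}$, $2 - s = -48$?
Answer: $\frac{31425}{14} \approx 2244.6$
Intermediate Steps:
$s = 50$ ($s = 2 - -48 = 2 + 48 = 50$)
$c = - \frac{59}{28}$ ($c = \left(-19\right) \frac{1}{14} - \frac{3}{4} = - \frac{19}{14} - \frac{3}{4} = - \frac{59}{28} \approx -2.1071$)
$s \left(c + 47\right) = 50 \left(- \frac{59}{28} + 47\right) = 50 \cdot \frac{1257}{28} = \frac{31425}{14}$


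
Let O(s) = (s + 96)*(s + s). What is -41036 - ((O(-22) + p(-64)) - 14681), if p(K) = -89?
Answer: -23010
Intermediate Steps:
O(s) = 2*s*(96 + s) (O(s) = (96 + s)*(2*s) = 2*s*(96 + s))
-41036 - ((O(-22) + p(-64)) - 14681) = -41036 - ((2*(-22)*(96 - 22) - 89) - 14681) = -41036 - ((2*(-22)*74 - 89) - 14681) = -41036 - ((-3256 - 89) - 14681) = -41036 - (-3345 - 14681) = -41036 - 1*(-18026) = -41036 + 18026 = -23010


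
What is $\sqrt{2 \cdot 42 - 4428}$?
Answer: $2 i \sqrt{1086} \approx 65.909 i$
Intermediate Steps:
$\sqrt{2 \cdot 42 - 4428} = \sqrt{84 - 4428} = \sqrt{-4344} = 2 i \sqrt{1086}$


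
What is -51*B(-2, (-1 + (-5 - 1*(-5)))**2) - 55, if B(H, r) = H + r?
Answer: -4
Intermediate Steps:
-51*B(-2, (-1 + (-5 - 1*(-5)))**2) - 55 = -51*(-2 + (-1 + (-5 - 1*(-5)))**2) - 55 = -51*(-2 + (-1 + (-5 + 5))**2) - 55 = -51*(-2 + (-1 + 0)**2) - 55 = -51*(-2 + (-1)**2) - 55 = -51*(-2 + 1) - 55 = -51*(-1) - 55 = 51 - 55 = -4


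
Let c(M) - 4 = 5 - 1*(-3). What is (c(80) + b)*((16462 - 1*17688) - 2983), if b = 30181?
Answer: -127082337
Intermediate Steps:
c(M) = 12 (c(M) = 4 + (5 - 1*(-3)) = 4 + (5 + 3) = 4 + 8 = 12)
(c(80) + b)*((16462 - 1*17688) - 2983) = (12 + 30181)*((16462 - 1*17688) - 2983) = 30193*((16462 - 17688) - 2983) = 30193*(-1226 - 2983) = 30193*(-4209) = -127082337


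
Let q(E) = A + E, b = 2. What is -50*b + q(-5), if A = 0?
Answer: -105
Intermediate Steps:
q(E) = E (q(E) = 0 + E = E)
-50*b + q(-5) = -50*2 - 5 = -100 - 5 = -105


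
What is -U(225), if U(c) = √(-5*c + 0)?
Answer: -15*I*√5 ≈ -33.541*I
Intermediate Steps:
U(c) = √5*√(-c) (U(c) = √(-5*c) = √5*√(-c))
-U(225) = -√5*√(-1*225) = -√5*√(-225) = -√5*15*I = -15*I*√5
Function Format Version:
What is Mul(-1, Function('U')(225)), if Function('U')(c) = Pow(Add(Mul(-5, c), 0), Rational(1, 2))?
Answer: Mul(-15, I, Pow(5, Rational(1, 2))) ≈ Mul(-33.541, I)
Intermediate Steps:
Function('U')(c) = Mul(Pow(5, Rational(1, 2)), Pow(Mul(-1, c), Rational(1, 2))) (Function('U')(c) = Pow(Mul(-5, c), Rational(1, 2)) = Mul(Pow(5, Rational(1, 2)), Pow(Mul(-1, c), Rational(1, 2))))
Mul(-1, Function('U')(225)) = Mul(-1, Mul(Pow(5, Rational(1, 2)), Pow(Mul(-1, 225), Rational(1, 2)))) = Mul(-1, Mul(Pow(5, Rational(1, 2)), Pow(-225, Rational(1, 2)))) = Mul(-1, Mul(Pow(5, Rational(1, 2)), Mul(15, I))) = Mul(-1, Mul(15, I, Pow(5, Rational(1, 2)))) = Mul(-15, I, Pow(5, Rational(1, 2)))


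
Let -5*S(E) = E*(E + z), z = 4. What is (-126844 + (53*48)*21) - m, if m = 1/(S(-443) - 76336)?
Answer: -42301446935/576157 ≈ -73420.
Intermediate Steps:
S(E) = -E*(4 + E)/5 (S(E) = -E*(E + 4)/5 = -E*(4 + E)/5)
m = -5/576157 (m = 1/(-⅕*(-443)*(4 - 443) - 76336) = 1/(-⅕*(-443)*(-439) - 76336) = 1/(-194477/5 - 76336) = 1/(-576157/5) = -5/576157 ≈ -8.6782e-6)
(-126844 + (53*48)*21) - m = (-126844 + (53*48)*21) - 1*(-5/576157) = (-126844 + 2544*21) + 5/576157 = (-126844 + 53424) + 5/576157 = -73420 + 5/576157 = -42301446935/576157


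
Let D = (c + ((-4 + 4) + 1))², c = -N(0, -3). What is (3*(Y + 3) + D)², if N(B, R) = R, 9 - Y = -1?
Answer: 3025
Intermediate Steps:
Y = 10 (Y = 9 - 1*(-1) = 9 + 1 = 10)
c = 3 (c = -1*(-3) = 3)
D = 16 (D = (3 + ((-4 + 4) + 1))² = (3 + (0 + 1))² = (3 + 1)² = 4² = 16)
(3*(Y + 3) + D)² = (3*(10 + 3) + 16)² = (3*13 + 16)² = (39 + 16)² = 55² = 3025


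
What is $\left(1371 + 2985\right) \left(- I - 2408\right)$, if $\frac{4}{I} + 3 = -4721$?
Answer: $- \frac{12387797532}{1181} \approx -1.0489 \cdot 10^{7}$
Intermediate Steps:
$I = - \frac{1}{1181}$ ($I = \frac{4}{-3 - 4721} = \frac{4}{-4724} = 4 \left(- \frac{1}{4724}\right) = - \frac{1}{1181} \approx -0.00084674$)
$\left(1371 + 2985\right) \left(- I - 2408\right) = \left(1371 + 2985\right) \left(\left(-1\right) \left(- \frac{1}{1181}\right) - 2408\right) = 4356 \left(\frac{1}{1181} - 2408\right) = 4356 \left(- \frac{2843847}{1181}\right) = - \frac{12387797532}{1181}$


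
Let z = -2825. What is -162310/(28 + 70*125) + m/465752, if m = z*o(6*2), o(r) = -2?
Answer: -385441895/20859036 ≈ -18.478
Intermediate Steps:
m = 5650 (m = -2825*(-2) = 5650)
-162310/(28 + 70*125) + m/465752 = -162310/(28 + 70*125) + 5650/465752 = -162310/(28 + 8750) + 5650*(1/465752) = -162310/8778 + 2825/232876 = -162310*1/8778 + 2825/232876 = -81155/4389 + 2825/232876 = -385441895/20859036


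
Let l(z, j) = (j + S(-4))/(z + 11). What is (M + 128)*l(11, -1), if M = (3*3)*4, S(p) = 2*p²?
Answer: 2542/11 ≈ 231.09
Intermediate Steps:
M = 36 (M = 9*4 = 36)
l(z, j) = (32 + j)/(11 + z) (l(z, j) = (j + 2*(-4)²)/(z + 11) = (j + 2*16)/(11 + z) = (j + 32)/(11 + z) = (32 + j)/(11 + z))
(M + 128)*l(11, -1) = (36 + 128)*((32 - 1)/(11 + 11)) = 164*(31/22) = 2542/11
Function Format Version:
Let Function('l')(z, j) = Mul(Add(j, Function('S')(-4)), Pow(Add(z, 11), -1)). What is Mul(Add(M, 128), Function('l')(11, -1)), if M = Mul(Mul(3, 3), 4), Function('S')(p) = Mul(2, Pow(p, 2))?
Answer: Rational(2542, 11) ≈ 231.09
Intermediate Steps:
M = 36 (M = Mul(9, 4) = 36)
Function('l')(z, j) = Mul(Pow(Add(11, z), -1), Add(32, j)) (Function('l')(z, j) = Mul(Add(j, Mul(2, Pow(-4, 2))), Pow(Add(z, 11), -1)) = Mul(Add(j, Mul(2, 16)), Pow(Add(11, z), -1)) = Mul(Add(j, 32), Pow(Add(11, z), -1)) = Mul(Add(32, j), Pow(Add(11, z), -1)) = Mul(Pow(Add(11, z), -1), Add(32, j)))
Mul(Add(M, 128), Function('l')(11, -1)) = Mul(Add(36, 128), Mul(Pow(Add(11, 11), -1), Add(32, -1))) = Mul(164, Mul(Pow(22, -1), 31)) = Mul(164, Mul(Rational(1, 22), 31)) = Mul(164, Rational(31, 22)) = Rational(2542, 11)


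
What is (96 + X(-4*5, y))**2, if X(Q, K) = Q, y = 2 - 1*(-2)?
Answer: 5776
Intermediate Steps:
y = 4 (y = 2 + 2 = 4)
(96 + X(-4*5, y))**2 = (96 - 4*5)**2 = (96 - 20)**2 = 76**2 = 5776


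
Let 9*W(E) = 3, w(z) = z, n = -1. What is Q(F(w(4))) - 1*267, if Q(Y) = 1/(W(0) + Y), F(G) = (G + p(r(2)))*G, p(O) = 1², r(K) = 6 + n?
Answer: -16284/61 ≈ -266.95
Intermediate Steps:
r(K) = 5 (r(K) = 6 - 1 = 5)
W(E) = ⅓ (W(E) = (⅑)*3 = ⅓)
p(O) = 1
F(G) = G*(1 + G) (F(G) = (G + 1)*G = (1 + G)*G = G*(1 + G))
Q(Y) = 1/(⅓ + Y)
Q(F(w(4))) - 1*267 = 3/(1 + 3*(4*(1 + 4))) - 1*267 = 3/(1 + 3*(4*5)) - 267 = 3/(1 + 3*20) - 267 = 3/(1 + 60) - 267 = 3/61 - 267 = -16284/61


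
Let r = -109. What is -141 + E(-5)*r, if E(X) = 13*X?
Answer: 6944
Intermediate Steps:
-141 + E(-5)*r = -141 + (13*(-5))*(-109) = -141 - 65*(-109) = -141 + 7085 = 6944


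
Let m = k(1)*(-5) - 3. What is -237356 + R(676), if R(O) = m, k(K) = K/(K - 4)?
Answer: -712072/3 ≈ -2.3736e+5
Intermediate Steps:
k(K) = K/(-4 + K)
m = -4/3 (m = (1/(-4 + 1))*(-5) - 3 = (1/(-3))*(-5) - 3 = (1*(-1/3))*(-5) - 3 = -1/3*(-5) - 3 = 5/3 - 3 = -4/3 ≈ -1.3333)
R(O) = -4/3
-237356 + R(676) = -237356 - 4/3 = -712072/3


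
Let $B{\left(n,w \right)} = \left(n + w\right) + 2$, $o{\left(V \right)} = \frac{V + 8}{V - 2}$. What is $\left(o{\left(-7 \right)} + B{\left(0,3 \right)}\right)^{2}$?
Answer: $\frac{1936}{81} \approx 23.901$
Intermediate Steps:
$o{\left(V \right)} = \frac{8 + V}{-2 + V}$
$B{\left(n,w \right)} = 2 + n + w$
$\left(o{\left(-7 \right)} + B{\left(0,3 \right)}\right)^{2} = \left(\frac{8 - 7}{-2 - 7} + \left(2 + 0 + 3\right)\right)^{2} = \left(\frac{1}{-9} \cdot 1 + 5\right)^{2} = \left(\left(- \frac{1}{9}\right) 1 + 5\right)^{2} = \left(- \frac{1}{9} + 5\right)^{2} = \left(\frac{44}{9}\right)^{2} = \frac{1936}{81}$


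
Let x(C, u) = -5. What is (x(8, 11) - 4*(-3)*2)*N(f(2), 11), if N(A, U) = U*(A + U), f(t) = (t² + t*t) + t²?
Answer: 4807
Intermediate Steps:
f(t) = 3*t² (f(t) = (t² + t²) + t² = 2*t² + t² = 3*t²)
(x(8, 11) - 4*(-3)*2)*N(f(2), 11) = (-5 - 4*(-3)*2)*(11*(3*2² + 11)) = (-5 + 12*2)*(11*(3*4 + 11)) = (-5 + 24)*(11*(12 + 11)) = 19*(11*23) = 19*253 = 4807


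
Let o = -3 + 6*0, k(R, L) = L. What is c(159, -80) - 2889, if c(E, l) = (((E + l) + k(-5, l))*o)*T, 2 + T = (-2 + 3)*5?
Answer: -2880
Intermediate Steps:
o = -3 (o = -3 + 0 = -3)
T = 3 (T = -2 + (-2 + 3)*5 = -2 + 1*5 = -2 + 5 = 3)
c(E, l) = -18*l - 9*E (c(E, l) = (((E + l) + l)*(-3))*3 = ((E + 2*l)*(-3))*3 = (-6*l - 3*E)*3 = -18*l - 9*E)
c(159, -80) - 2889 = (-18*(-80) - 9*159) - 2889 = (1440 - 1431) - 2889 = 9 - 2889 = -2880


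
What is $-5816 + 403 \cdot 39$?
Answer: $9901$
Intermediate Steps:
$-5816 + 403 \cdot 39 = -5816 + 15717 = 9901$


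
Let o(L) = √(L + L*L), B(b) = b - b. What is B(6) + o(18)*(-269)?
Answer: -807*√38 ≈ -4974.7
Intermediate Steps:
B(b) = 0
o(L) = √(L + L²)
B(6) + o(18)*(-269) = 0 + √(18*(1 + 18))*(-269) = 0 + √(18*19)*(-269) = 0 + √342*(-269) = 0 + (3*√38)*(-269) = 0 - 807*√38 = -807*√38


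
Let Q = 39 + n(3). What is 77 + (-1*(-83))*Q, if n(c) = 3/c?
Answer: 3397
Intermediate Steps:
Q = 40 (Q = 39 + 3/3 = 39 + 3*(⅓) = 39 + 1 = 40)
77 + (-1*(-83))*Q = 77 - 1*(-83)*40 = 77 + 83*40 = 77 + 3320 = 3397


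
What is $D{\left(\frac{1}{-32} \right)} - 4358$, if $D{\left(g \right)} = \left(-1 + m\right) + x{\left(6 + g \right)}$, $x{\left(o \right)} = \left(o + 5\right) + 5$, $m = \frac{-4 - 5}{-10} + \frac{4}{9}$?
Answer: $- \frac{6252029}{1440} \approx -4341.7$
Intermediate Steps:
$m = \frac{121}{90}$ ($m = \left(-9\right) \left(- \frac{1}{10}\right) + 4 \cdot \frac{1}{9} = \frac{9}{10} + \frac{4}{9} = \frac{121}{90} \approx 1.3444$)
$x{\left(o \right)} = 10 + o$ ($x{\left(o \right)} = \left(5 + o\right) + 5 = 10 + o$)
$D{\left(g \right)} = \frac{1471}{90} + g$ ($D{\left(g \right)} = \left(-1 + \frac{121}{90}\right) + \left(10 + \left(6 + g\right)\right) = \frac{31}{90} + \left(16 + g\right) = \frac{1471}{90} + g$)
$D{\left(\frac{1}{-32} \right)} - 4358 = \left(\frac{1471}{90} + \frac{1}{-32}\right) - 4358 = \left(\frac{1471}{90} - \frac{1}{32}\right) - 4358 = \frac{23491}{1440} - 4358 = - \frac{6252029}{1440}$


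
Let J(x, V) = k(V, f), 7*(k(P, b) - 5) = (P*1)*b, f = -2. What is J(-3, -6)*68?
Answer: 3196/7 ≈ 456.57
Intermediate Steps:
k(P, b) = 5 + P*b/7 (k(P, b) = 5 + ((P*1)*b)/7 = 5 + (P*b)/7 = 5 + P*b/7)
J(x, V) = 5 - 2*V/7 (J(x, V) = 5 + (⅐)*V*(-2) = 5 - 2*V/7)
J(-3, -6)*68 = (5 - 2/7*(-6))*68 = (5 + 12/7)*68 = (47/7)*68 = 3196/7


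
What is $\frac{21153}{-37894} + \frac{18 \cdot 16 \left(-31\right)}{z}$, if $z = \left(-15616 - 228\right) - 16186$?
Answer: $- \frac{169606479}{606872410} \approx -0.27948$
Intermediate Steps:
$z = -32030$ ($z = -15844 - 16186 = -32030$)
$\frac{21153}{-37894} + \frac{18 \cdot 16 \left(-31\right)}{z} = \frac{21153}{-37894} + \frac{18 \cdot 16 \left(-31\right)}{-32030} = 21153 \left(- \frac{1}{37894}\right) + 288 \left(-31\right) \left(- \frac{1}{32030}\right) = - \frac{21153}{37894} - - \frac{4464}{16015} = - \frac{21153}{37894} + \frac{4464}{16015} = - \frac{169606479}{606872410}$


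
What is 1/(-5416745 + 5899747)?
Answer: 1/483002 ≈ 2.0704e-6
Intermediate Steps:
1/(-5416745 + 5899747) = 1/483002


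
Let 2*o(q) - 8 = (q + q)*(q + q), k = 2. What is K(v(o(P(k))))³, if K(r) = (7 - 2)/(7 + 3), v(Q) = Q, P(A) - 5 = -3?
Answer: ⅛ ≈ 0.12500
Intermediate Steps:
P(A) = 2 (P(A) = 5 - 3 = 2)
o(q) = 4 + 2*q² (o(q) = 4 + ((q + q)*(q + q))/2 = 4 + ((2*q)*(2*q))/2 = 4 + (4*q²)/2 = 4 + 2*q²)
K(r) = ½ (K(r) = 5/10 = 5*(⅒) = ½)
K(v(o(P(k))))³ = (½)³ = ⅛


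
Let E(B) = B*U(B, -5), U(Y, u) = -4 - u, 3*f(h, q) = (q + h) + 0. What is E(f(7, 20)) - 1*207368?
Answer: -207359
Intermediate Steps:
f(h, q) = h/3 + q/3 (f(h, q) = ((q + h) + 0)/3 = ((h + q) + 0)/3 = (h + q)/3 = h/3 + q/3)
E(B) = B (E(B) = B*(-4 - 1*(-5)) = B*(-4 + 5) = B*1 = B)
E(f(7, 20)) - 1*207368 = ((⅓)*7 + (⅓)*20) - 1*207368 = (7/3 + 20/3) - 207368 = 9 - 207368 = -207359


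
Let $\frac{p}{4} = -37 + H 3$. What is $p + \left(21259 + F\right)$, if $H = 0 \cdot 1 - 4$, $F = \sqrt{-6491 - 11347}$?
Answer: $21063 + 3 i \sqrt{1982} \approx 21063.0 + 133.56 i$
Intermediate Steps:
$F = 3 i \sqrt{1982}$ ($F = \sqrt{-17838} = 3 i \sqrt{1982} \approx 133.56 i$)
$H = -4$ ($H = 0 - 4 = -4$)
$p = -196$ ($p = 4 \left(-37 - 12\right) = 4 \left(-49\right) = -196$)
$p + \left(21259 + F\right) = -196 + \left(21259 + 3 i \sqrt{1982}\right) = 21063 + 3 i \sqrt{1982}$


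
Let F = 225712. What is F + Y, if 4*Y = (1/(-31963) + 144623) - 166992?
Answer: 7035687569/31963 ≈ 2.2012e+5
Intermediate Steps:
Y = -178745087/31963 (Y = ((1/(-31963) + 144623) - 166992)/4 = ((-1/31963 + 144623) - 166992)/4 = (4622584948/31963 - 166992)/4 = (¼)*(-714980348/31963) = -178745087/31963 ≈ -5592.3)
F + Y = 225712 - 178745087/31963 = 7035687569/31963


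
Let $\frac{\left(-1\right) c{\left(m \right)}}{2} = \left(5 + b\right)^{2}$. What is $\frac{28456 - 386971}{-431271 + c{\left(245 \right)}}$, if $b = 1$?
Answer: $\frac{39835}{47927} \approx 0.83116$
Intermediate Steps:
$c{\left(m \right)} = -72$ ($c{\left(m \right)} = - 2 \left(5 + 1\right)^{2} = - 2 \cdot 6^{2} = \left(-2\right) 36 = -72$)
$\frac{28456 - 386971}{-431271 + c{\left(245 \right)}} = \frac{28456 - 386971}{-431271 - 72} = - \frac{358515}{-431343} = \left(-358515\right) \left(- \frac{1}{431343}\right) = \frac{39835}{47927}$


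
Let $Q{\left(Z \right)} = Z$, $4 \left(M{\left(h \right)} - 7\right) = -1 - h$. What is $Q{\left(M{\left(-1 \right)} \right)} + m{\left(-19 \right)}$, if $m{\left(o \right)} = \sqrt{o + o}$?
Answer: $7 + i \sqrt{38} \approx 7.0 + 6.1644 i$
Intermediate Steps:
$M{\left(h \right)} = \frac{27}{4} - \frac{h}{4}$ ($M{\left(h \right)} = 7 + \frac{-1 - h}{4} = 7 - \left(\frac{1}{4} + \frac{h}{4}\right) = \frac{27}{4} - \frac{h}{4}$)
$m{\left(o \right)} = \sqrt{2} \sqrt{o}$ ($m{\left(o \right)} = \sqrt{2 o} = \sqrt{2} \sqrt{o}$)
$Q{\left(M{\left(-1 \right)} \right)} + m{\left(-19 \right)} = \left(\frac{27}{4} - - \frac{1}{4}\right) + \sqrt{2} \sqrt{-19} = \left(\frac{27}{4} + \frac{1}{4}\right) + \sqrt{2} i \sqrt{19} = 7 + i \sqrt{38}$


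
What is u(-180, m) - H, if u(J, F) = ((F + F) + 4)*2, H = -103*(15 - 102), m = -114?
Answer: -9409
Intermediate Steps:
H = 8961 (H = -103*(-87) = 8961)
u(J, F) = 8 + 4*F (u(J, F) = (2*F + 4)*2 = (4 + 2*F)*2 = 8 + 4*F)
u(-180, m) - H = (8 + 4*(-114)) - 1*8961 = (8 - 456) - 8961 = -448 - 8961 = -9409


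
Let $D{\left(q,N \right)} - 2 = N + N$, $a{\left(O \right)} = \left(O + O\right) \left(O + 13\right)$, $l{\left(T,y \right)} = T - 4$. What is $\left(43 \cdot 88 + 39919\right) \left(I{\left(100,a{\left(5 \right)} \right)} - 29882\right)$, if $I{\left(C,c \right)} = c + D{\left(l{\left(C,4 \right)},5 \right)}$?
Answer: $-1297542070$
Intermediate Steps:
$l{\left(T,y \right)} = -4 + T$
$a{\left(O \right)} = 2 O \left(13 + O\right)$
$D{\left(q,N \right)} = 2 + 2 N$ ($D{\left(q,N \right)} = 2 + \left(N + N\right) = 2 + 2 N$)
$I{\left(C,c \right)} = 12 + c$ ($I{\left(C,c \right)} = c + \left(2 + 2 \cdot 5\right) = c + \left(2 + 10\right) = c + 12 = 12 + c$)
$\left(43 \cdot 88 + 39919\right) \left(I{\left(100,a{\left(5 \right)} \right)} - 29882\right) = \left(43 \cdot 88 + 39919\right) \left(\left(12 + 2 \cdot 5 \left(13 + 5\right)\right) - 29882\right) = \left(3784 + 39919\right) \left(\left(12 + 2 \cdot 5 \cdot 18\right) - 29882\right) = 43703 \left(\left(12 + 180\right) - 29882\right) = 43703 \left(192 - 29882\right) = 43703 \left(-29690\right) = -1297542070$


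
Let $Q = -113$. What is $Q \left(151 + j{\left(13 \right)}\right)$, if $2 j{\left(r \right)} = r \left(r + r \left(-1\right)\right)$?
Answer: $-17063$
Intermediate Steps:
$j{\left(r \right)} = 0$ ($j{\left(r \right)} = \frac{r \left(r + r \left(-1\right)\right)}{2} = \frac{r \left(r - r\right)}{2} = \frac{r 0}{2} = \frac{1}{2} \cdot 0 = 0$)
$Q \left(151 + j{\left(13 \right)}\right) = - 113 \left(151 + 0\right) = \left(-113\right) 151 = -17063$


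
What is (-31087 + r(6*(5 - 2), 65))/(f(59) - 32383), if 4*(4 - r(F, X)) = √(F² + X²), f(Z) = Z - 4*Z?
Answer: 31083/32560 + √4549/130240 ≈ 0.95516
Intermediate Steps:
f(Z) = -3*Z (f(Z) = Z - 4*Z = -3*Z)
r(F, X) = 4 - √(F² + X²)/4
(-31087 + r(6*(5 - 2), 65))/(f(59) - 32383) = (-31087 + (4 - √((6*(5 - 2))² + 65²)/4))/(-3*59 - 32383) = (-31087 + (4 - √((6*3)² + 4225)/4))/(-177 - 32383) = (-31087 + (4 - √(18² + 4225)/4))/(-32560) = (-31087 + (4 - √(324 + 4225)/4))*(-1/32560) = (-31087 + (4 - √4549/4))*(-1/32560) = (-31083 - √4549/4)*(-1/32560) = 31083/32560 + √4549/130240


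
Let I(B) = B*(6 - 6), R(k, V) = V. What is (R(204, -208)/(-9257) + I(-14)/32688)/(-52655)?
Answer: -208/487427335 ≈ -4.2673e-7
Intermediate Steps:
I(B) = 0 (I(B) = B*0 = 0)
(R(204, -208)/(-9257) + I(-14)/32688)/(-52655) = (-208/(-9257) + 0/32688)/(-52655) = (-208*(-1/9257) + 0*(1/32688))*(-1/52655) = (208/9257 + 0)*(-1/52655) = (208/9257)*(-1/52655) = -208/487427335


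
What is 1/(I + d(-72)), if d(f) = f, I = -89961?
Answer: -1/90033 ≈ -1.1107e-5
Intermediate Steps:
1/(I + d(-72)) = 1/(-89961 - 72) = 1/(-90033) = -1/90033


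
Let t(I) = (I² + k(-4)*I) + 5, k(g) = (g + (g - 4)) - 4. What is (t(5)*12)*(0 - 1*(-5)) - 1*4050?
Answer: -7050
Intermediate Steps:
k(g) = -8 + 2*g (k(g) = (g + (-4 + g)) - 4 = (-4 + 2*g) - 4 = -8 + 2*g)
t(I) = 5 + I² - 16*I (t(I) = (I² + (-8 + 2*(-4))*I) + 5 = (I² + (-8 - 8)*I) + 5 = (I² - 16*I) + 5 = 5 + I² - 16*I)
(t(5)*12)*(0 - 1*(-5)) - 1*4050 = ((5 + 5² - 16*5)*12)*(0 - 1*(-5)) - 1*4050 = ((5 + 25 - 80)*12)*(0 + 5) - 4050 = -50*12*5 - 4050 = -600*5 - 4050 = -3000 - 4050 = -7050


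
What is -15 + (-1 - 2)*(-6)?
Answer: 3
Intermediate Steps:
-15 + (-1 - 2)*(-6) = -15 - 3*(-6) = -15 + 18 = 3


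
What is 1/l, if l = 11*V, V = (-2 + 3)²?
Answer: 1/11 ≈ 0.090909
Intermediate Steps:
V = 1 (V = 1² = 1)
l = 11 (l = 11*1 = 11)
1/l = 1/11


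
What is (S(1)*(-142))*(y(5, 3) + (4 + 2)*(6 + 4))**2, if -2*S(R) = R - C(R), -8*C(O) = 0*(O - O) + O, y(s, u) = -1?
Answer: 2224359/8 ≈ 2.7805e+5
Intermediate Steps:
C(O) = -O/8 (C(O) = -(0*(O - O) + O)/8 = -(0*0 + O)/8 = -(0 + O)/8 = -O/8)
S(R) = -9*R/16 (S(R) = -(R - (-1)*R/8)/2 = -(R + R/8)/2 = -9*R/16)
(S(1)*(-142))*(y(5, 3) + (4 + 2)*(6 + 4))**2 = (-9/16*1*(-142))*(-1 + (4 + 2)*(6 + 4))**2 = (-9/16*(-142))*(-1 + 6*10)**2 = 639*(-1 + 60)**2/8 = (639/8)*59**2 = (639/8)*3481 = 2224359/8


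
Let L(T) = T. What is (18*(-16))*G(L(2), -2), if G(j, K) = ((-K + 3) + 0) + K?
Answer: -864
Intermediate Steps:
G(j, K) = 3 (G(j, K) = ((3 - K) + 0) + K = (3 - K) + K = 3)
(18*(-16))*G(L(2), -2) = (18*(-16))*3 = -288*3 = -864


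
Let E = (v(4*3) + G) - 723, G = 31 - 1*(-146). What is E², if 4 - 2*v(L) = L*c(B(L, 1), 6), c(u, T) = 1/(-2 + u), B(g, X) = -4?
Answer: 294849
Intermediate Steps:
G = 177 (G = 31 + 146 = 177)
v(L) = 2 + L/12 (v(L) = 2 - L/(2*(-2 - 4)) = 2 - L/(2*(-6)) = 2 - L*(-1)/(2*6) = 2 - (-1)*L/12 = 2 + L/12)
E = -543 (E = ((2 + (4*3)/12) + 177) - 723 = ((2 + (1/12)*12) + 177) - 723 = ((2 + 1) + 177) - 723 = (3 + 177) - 723 = 180 - 723 = -543)
E² = (-543)² = 294849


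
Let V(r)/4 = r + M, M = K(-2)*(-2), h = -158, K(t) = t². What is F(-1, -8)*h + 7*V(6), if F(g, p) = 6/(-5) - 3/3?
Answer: 1458/5 ≈ 291.60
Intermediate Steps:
F(g, p) = -11/5 (F(g, p) = 6*(-⅕) - 3*⅓ = -6/5 - 1 = -11/5)
M = -8 (M = (-2)²*(-2) = 4*(-2) = -8)
V(r) = -32 + 4*r (V(r) = 4*(r - 8) = 4*(-8 + r) = -32 + 4*r)
F(-1, -8)*h + 7*V(6) = -11/5*(-158) + 7*(-32 + 4*6) = 1738/5 + 7*(-32 + 24) = 1738/5 + 7*(-8) = 1738/5 - 56 = 1458/5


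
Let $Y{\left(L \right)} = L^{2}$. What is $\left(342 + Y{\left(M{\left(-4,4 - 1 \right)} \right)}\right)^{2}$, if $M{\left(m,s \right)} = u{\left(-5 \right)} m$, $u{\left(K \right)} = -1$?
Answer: $128164$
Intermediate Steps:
$M{\left(m,s \right)} = - m$
$\left(342 + Y{\left(M{\left(-4,4 - 1 \right)} \right)}\right)^{2} = \left(342 + \left(\left(-1\right) \left(-4\right)\right)^{2}\right)^{2} = \left(342 + 4^{2}\right)^{2} = \left(342 + 16\right)^{2} = 358^{2} = 128164$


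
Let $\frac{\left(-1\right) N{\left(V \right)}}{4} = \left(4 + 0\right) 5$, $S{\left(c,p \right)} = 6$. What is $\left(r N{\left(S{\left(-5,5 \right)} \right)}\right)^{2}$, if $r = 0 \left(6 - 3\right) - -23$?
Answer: $3385600$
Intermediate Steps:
$N{\left(V \right)} = -80$ ($N{\left(V \right)} = - 4 \left(4 + 0\right) 5 = - 4 \cdot 4 \cdot 5 = \left(-4\right) 20 = -80$)
$r = 23$ ($r = 0 \cdot 3 + 23 = 0 + 23 = 23$)
$\left(r N{\left(S{\left(-5,5 \right)} \right)}\right)^{2} = \left(23 \left(-80\right)\right)^{2} = \left(-1840\right)^{2} = 3385600$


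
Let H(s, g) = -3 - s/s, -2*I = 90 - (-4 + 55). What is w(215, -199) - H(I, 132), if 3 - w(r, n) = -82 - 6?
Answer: 95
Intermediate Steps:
w(r, n) = 91 (w(r, n) = 3 - (-82 - 6) = 3 - 1*(-88) = 3 + 88 = 91)
I = -39/2 (I = -(90 - (-4 + 55))/2 = -(90 - 1*51)/2 = -(90 - 51)/2 = -½*39 = -39/2 ≈ -19.500)
H(s, g) = -4 (H(s, g) = -3 - 1*1 = -3 - 1 = -4)
w(215, -199) - H(I, 132) = 91 - 1*(-4) = 91 + 4 = 95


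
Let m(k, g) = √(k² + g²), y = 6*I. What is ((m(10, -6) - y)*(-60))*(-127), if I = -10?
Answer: 457200 + 15240*√34 ≈ 5.4606e+5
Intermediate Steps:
y = -60 (y = 6*(-10) = -60)
m(k, g) = √(g² + k²)
((m(10, -6) - y)*(-60))*(-127) = ((√((-6)² + 10²) - 1*(-60))*(-60))*(-127) = ((√(36 + 100) + 60)*(-60))*(-127) = ((√136 + 60)*(-60))*(-127) = ((2*√34 + 60)*(-60))*(-127) = ((60 + 2*√34)*(-60))*(-127) = (-3600 - 120*√34)*(-127) = 457200 + 15240*√34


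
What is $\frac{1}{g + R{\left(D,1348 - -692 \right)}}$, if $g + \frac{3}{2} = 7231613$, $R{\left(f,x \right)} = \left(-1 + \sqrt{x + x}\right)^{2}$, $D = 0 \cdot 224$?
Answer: $\frac{1929518}{13961398916863} + \frac{32 \sqrt{255}}{209420983752945} \approx 1.3821 \cdot 10^{-7}$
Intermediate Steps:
$D = 0$
$R{\left(f,x \right)} = \left(-1 + \sqrt{2} \sqrt{x}\right)^{2}$ ($R{\left(f,x \right)} = \left(-1 + \sqrt{2 x}\right)^{2} = \left(-1 + \sqrt{2} \sqrt{x}\right)^{2}$)
$g = \frac{14463223}{2}$ ($g = - \frac{3}{2} + 7231613 = \frac{14463223}{2} \approx 7.2316 \cdot 10^{6}$)
$\frac{1}{g + R{\left(D,1348 - -692 \right)}} = \frac{1}{\frac{14463223}{2} + \left(-1 + \sqrt{2} \sqrt{1348 - -692}\right)^{2}} = \frac{1}{\frac{14463223}{2} + \left(-1 + \sqrt{2} \sqrt{1348 + 692}\right)^{2}} = \frac{1}{\frac{14463223}{2} + \left(-1 + \sqrt{2} \sqrt{2040}\right)^{2}} = \frac{1}{\frac{14463223}{2} + \left(-1 + \sqrt{2} \cdot 2 \sqrt{510}\right)^{2}} = \frac{1}{\frac{14463223}{2} + \left(-1 + 4 \sqrt{255}\right)^{2}}$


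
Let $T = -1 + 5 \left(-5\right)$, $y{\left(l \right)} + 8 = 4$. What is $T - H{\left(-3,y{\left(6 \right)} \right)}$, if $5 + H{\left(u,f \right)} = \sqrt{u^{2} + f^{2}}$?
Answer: $-26$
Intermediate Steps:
$y{\left(l \right)} = -4$ ($y{\left(l \right)} = -8 + 4 = -4$)
$H{\left(u,f \right)} = -5 + \sqrt{f^{2} + u^{2}}$ ($H{\left(u,f \right)} = -5 + \sqrt{u^{2} + f^{2}} = -5 + \sqrt{f^{2} + u^{2}}$)
$T = -26$ ($T = -1 - 25 = -26$)
$T - H{\left(-3,y{\left(6 \right)} \right)} = -26 - \left(-5 + \sqrt{\left(-4\right)^{2} + \left(-3\right)^{2}}\right) = -26 - \left(-5 + \sqrt{16 + 9}\right) = -26 - \left(-5 + \sqrt{25}\right) = -26 - \left(-5 + 5\right) = -26 - 0 = -26 + 0 = -26$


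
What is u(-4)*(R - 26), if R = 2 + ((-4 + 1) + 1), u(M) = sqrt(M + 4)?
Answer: 0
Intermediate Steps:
u(M) = sqrt(4 + M)
R = 0 (R = 2 + (-3 + 1) = 2 - 2 = 0)
u(-4)*(R - 26) = sqrt(4 - 4)*(0 - 26) = sqrt(0)*(-26) = 0*(-26) = 0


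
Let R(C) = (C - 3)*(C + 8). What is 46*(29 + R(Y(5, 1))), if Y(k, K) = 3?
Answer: 1334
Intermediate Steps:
R(C) = (-3 + C)*(8 + C)
46*(29 + R(Y(5, 1))) = 46*(29 + (-24 + 3² + 5*3)) = 46*(29 + (-24 + 9 + 15)) = 46*(29 + 0) = 46*29 = 1334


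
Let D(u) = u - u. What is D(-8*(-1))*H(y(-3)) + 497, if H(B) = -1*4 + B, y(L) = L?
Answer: 497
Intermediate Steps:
D(u) = 0
H(B) = -4 + B
D(-8*(-1))*H(y(-3)) + 497 = 0*(-4 - 3) + 497 = 0*(-7) + 497 = 0 + 497 = 497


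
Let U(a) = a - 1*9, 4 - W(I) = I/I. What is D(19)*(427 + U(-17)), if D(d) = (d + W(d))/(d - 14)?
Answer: 8822/5 ≈ 1764.4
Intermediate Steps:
W(I) = 3 (W(I) = 4 - I/I = 4 - 1*1 = 4 - 1 = 3)
U(a) = -9 + a (U(a) = a - 9 = -9 + a)
D(d) = (3 + d)/(-14 + d) (D(d) = (d + 3)/(d - 14) = (3 + d)/(-14 + d))
D(19)*(427 + U(-17)) = ((3 + 19)/(-14 + 19))*(427 + (-9 - 17)) = (22/5)*(427 - 26) = ((⅕)*22)*401 = (22/5)*401 = 8822/5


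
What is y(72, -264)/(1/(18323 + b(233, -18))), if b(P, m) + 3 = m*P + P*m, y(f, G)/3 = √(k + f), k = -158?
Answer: 29796*I*√86 ≈ 2.7632e+5*I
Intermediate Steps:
y(f, G) = 3*√(-158 + f)
b(P, m) = -3 + 2*P*m (b(P, m) = -3 + (m*P + P*m) = -3 + (P*m + P*m) = -3 + 2*P*m)
y(72, -264)/(1/(18323 + b(233, -18))) = (3*√(-158 + 72))/(1/(18323 + (-3 + 2*233*(-18)))) = (3*√(-86))/(1/(18323 + (-3 - 8388))) = (3*(I*√86))/(1/(18323 - 8391)) = (3*I*√86)/(1/9932) = (3*I*√86)*9932 = 29796*I*√86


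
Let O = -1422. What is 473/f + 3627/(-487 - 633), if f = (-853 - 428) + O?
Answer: -10333541/3027360 ≈ -3.4134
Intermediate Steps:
f = -2703 (f = (-853 - 428) - 1422 = -1281 - 1422 = -2703)
473/f + 3627/(-487 - 633) = 473/(-2703) + 3627/(-487 - 633) = 473*(-1/2703) + 3627/(-1120) = -473/2703 + 3627*(-1/1120) = -473/2703 - 3627/1120 = -10333541/3027360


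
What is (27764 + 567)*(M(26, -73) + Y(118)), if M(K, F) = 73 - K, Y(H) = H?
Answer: 4674615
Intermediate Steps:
(27764 + 567)*(M(26, -73) + Y(118)) = (27764 + 567)*((73 - 1*26) + 118) = 28331*((73 - 26) + 118) = 28331*(47 + 118) = 28331*165 = 4674615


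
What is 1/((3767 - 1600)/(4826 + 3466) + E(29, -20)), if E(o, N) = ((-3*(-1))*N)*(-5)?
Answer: 8292/2489767 ≈ 0.0033304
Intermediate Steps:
E(o, N) = -15*N (E(o, N) = (3*N)*(-5) = -15*N)
1/((3767 - 1600)/(4826 + 3466) + E(29, -20)) = 1/((3767 - 1600)/(4826 + 3466) - 15*(-20)) = 1/(2167/8292 + 300) = 1/(2489767/8292) = 8292/2489767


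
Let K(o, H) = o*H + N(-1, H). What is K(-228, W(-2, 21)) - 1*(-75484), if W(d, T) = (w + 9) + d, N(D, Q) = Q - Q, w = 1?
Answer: 73660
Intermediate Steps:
N(D, Q) = 0
W(d, T) = 10 + d (W(d, T) = (1 + 9) + d = 10 + d)
K(o, H) = H*o (K(o, H) = o*H + 0 = H*o + 0 = H*o)
K(-228, W(-2, 21)) - 1*(-75484) = (10 - 2)*(-228) - 1*(-75484) = 8*(-228) + 75484 = -1824 + 75484 = 73660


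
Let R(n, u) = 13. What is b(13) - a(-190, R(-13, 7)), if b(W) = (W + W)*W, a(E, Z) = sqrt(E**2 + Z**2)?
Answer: 338 - sqrt(36269) ≈ 147.56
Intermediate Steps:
b(W) = 2*W**2 (b(W) = (2*W)*W = 2*W**2)
b(13) - a(-190, R(-13, 7)) = 2*13**2 - sqrt((-190)**2 + 13**2) = 2*169 - sqrt(36100 + 169) = 338 - sqrt(36269)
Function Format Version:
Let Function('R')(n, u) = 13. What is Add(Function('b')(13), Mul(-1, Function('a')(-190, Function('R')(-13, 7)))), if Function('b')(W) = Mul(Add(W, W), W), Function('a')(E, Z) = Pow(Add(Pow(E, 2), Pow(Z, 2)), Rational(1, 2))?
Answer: Add(338, Mul(-1, Pow(36269, Rational(1, 2)))) ≈ 147.56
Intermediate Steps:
Function('b')(W) = Mul(2, Pow(W, 2)) (Function('b')(W) = Mul(Mul(2, W), W) = Mul(2, Pow(W, 2)))
Add(Function('b')(13), Mul(-1, Function('a')(-190, Function('R')(-13, 7)))) = Add(Mul(2, Pow(13, 2)), Mul(-1, Pow(Add(Pow(-190, 2), Pow(13, 2)), Rational(1, 2)))) = Add(Mul(2, 169), Mul(-1, Pow(Add(36100, 169), Rational(1, 2)))) = Add(338, Mul(-1, Pow(36269, Rational(1, 2))))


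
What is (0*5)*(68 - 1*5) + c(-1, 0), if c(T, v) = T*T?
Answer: 1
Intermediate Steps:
c(T, v) = T**2
(0*5)*(68 - 1*5) + c(-1, 0) = (0*5)*(68 - 1*5) + (-1)**2 = 0*(68 - 5) + 1 = 0*63 + 1 = 0 + 1 = 1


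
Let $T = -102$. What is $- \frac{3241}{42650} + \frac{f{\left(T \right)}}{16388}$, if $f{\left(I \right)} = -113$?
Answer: $- \frac{28966479}{349474100} \approx -0.082886$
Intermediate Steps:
$- \frac{3241}{42650} + \frac{f{\left(T \right)}}{16388} = - \frac{3241}{42650} - \frac{113}{16388} = - \frac{28966479}{349474100}$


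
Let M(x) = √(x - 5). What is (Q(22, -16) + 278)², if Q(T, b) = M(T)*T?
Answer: 85512 + 12232*√17 ≈ 1.3595e+5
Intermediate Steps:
M(x) = √(-5 + x)
Q(T, b) = T*√(-5 + T) (Q(T, b) = √(-5 + T)*T = T*√(-5 + T))
(Q(22, -16) + 278)² = (22*√(-5 + 22) + 278)² = (22*√17 + 278)² = (278 + 22*√17)²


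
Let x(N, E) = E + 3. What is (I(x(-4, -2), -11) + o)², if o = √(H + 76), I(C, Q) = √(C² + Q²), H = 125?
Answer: 323 + 2*√24522 ≈ 636.19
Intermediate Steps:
x(N, E) = 3 + E
o = √201 (o = √(125 + 76) = √201 ≈ 14.177)
(I(x(-4, -2), -11) + o)² = (√((3 - 2)² + (-11)²) + √201)² = (√(1² + 121) + √201)² = (√(1 + 121) + √201)² = (√122 + √201)²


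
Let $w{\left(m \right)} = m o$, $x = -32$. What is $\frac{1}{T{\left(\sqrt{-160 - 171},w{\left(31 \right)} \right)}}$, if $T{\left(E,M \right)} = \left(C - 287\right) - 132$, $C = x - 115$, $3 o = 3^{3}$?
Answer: $- \frac{1}{566} \approx -0.0017668$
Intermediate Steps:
$o = 9$ ($o = \frac{3^{3}}{3} = \frac{1}{3} \cdot 27 = 9$)
$C = -147$ ($C = -32 - 115 = -147$)
$w{\left(m \right)} = 9 m$ ($w{\left(m \right)} = m 9 = 9 m$)
$T{\left(E,M \right)} = -566$ ($T{\left(E,M \right)} = \left(-147 - 287\right) - 132 = -434 - 132 = -566$)
$\frac{1}{T{\left(\sqrt{-160 - 171},w{\left(31 \right)} \right)}} = \frac{1}{-566} = - \frac{1}{566}$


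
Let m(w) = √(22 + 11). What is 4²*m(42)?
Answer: 16*√33 ≈ 91.913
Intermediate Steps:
m(w) = √33
4²*m(42) = 4²*√33 = 16*√33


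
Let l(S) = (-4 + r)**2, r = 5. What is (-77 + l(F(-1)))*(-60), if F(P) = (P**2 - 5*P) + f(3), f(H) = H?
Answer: 4560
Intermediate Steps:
F(P) = 3 + P**2 - 5*P (F(P) = (P**2 - 5*P) + 3 = 3 + P**2 - 5*P)
l(S) = 1 (l(S) = (-4 + 5)**2 = 1**2 = 1)
(-77 + l(F(-1)))*(-60) = (-77 + 1)*(-60) = -76*(-60) = 4560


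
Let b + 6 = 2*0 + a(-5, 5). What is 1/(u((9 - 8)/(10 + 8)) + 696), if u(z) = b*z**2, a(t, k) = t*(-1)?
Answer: 324/225503 ≈ 0.0014368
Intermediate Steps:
a(t, k) = -t
b = -1 (b = -6 + (2*0 - 1*(-5)) = -6 + (0 + 5) = -6 + 5 = -1)
u(z) = -z**2
1/(u((9 - 8)/(10 + 8)) + 696) = 1/(-((9 - 8)/(10 + 8))**2 + 696) = 1/(-(1/18)**2 + 696) = 1/(-1*1/324 + 696) = 1/(-1/324 + 696) = 1/(225503/324) = 324/225503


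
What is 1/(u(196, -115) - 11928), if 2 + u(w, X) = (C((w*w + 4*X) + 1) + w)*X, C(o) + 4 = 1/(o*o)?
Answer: -1440733849/48999358204605 ≈ -2.9403e-5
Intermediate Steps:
C(o) = -4 + o⁻² (C(o) = -4 + 1/(o*o) = -4 + o⁻²)
u(w, X) = -2 + X*(-4 + w + (1 + w² + 4*X)⁻²) (u(w, X) = -2 + ((-4 + ((w*w + 4*X) + 1)⁻²) + w)*X = -2 + ((-4 + ((w² + 4*X) + 1)⁻²) + w)*X = -2 + ((-4 + (1 + w² + 4*X)⁻²) + w)*X = -2 + (-4 + w + (1 + w² + 4*X)⁻²)*X = -2 + X*(-4 + w + (1 + w² + 4*X)⁻²))
1/(u(196, -115) - 11928) = 1/((-2 - 4*(-115) - 115*196 - 115/(1 + 196² + 4*(-115))²) - 11928) = 1/((-2 + 460 - 22540 - 115/(1 + 38416 - 460)²) - 11928) = 1/((-2 + 460 - 22540 - 115/37957²) - 11928) = 1/((-2 + 460 - 22540 - 115*1/1440733849) - 11928) = 1/((-2 + 460 - 22540 - 115/1440733849) - 11928) = 1/(-31814284853733/1440733849 - 11928) = 1/(-48999358204605/1440733849) = -1440733849/48999358204605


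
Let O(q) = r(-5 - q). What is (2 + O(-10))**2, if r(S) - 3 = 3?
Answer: 64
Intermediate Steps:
r(S) = 6 (r(S) = 3 + 3 = 6)
O(q) = 6
(2 + O(-10))**2 = (2 + 6)**2 = 8**2 = 64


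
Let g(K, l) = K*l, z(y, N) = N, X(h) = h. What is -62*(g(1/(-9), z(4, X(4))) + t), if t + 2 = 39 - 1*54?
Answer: 9734/9 ≈ 1081.6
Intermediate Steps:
t = -17 (t = -2 + (39 - 1*54) = -2 + (39 - 54) = -2 - 15 = -17)
-62*(g(1/(-9), z(4, X(4))) + t) = -62*((1/(-9))*4 - 17) = -62*((1*(-⅑))*4 - 17) = -62*(-⅑*4 - 17) = -62*(-4/9 - 17) = -62*(-157/9) = 9734/9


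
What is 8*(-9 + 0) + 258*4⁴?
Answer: 65976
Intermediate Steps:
8*(-9 + 0) + 258*4⁴ = 8*(-9) + 258*256 = -72 + 66048 = 65976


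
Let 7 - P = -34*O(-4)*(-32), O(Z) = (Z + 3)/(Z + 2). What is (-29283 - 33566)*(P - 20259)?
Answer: 1307007804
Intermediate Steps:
O(Z) = (3 + Z)/(2 + Z)
P = -537 (P = 7 - (-34*(3 - 4)/(2 - 4))*(-32) = 7 - (-34*(-1)/(-2))*(-32) = 7 - (-(-17)*(-1))*(-32) = 7 - (-34*1/2)*(-32) = 7 - (-17)*(-32) = 7 - 1*544 = 7 - 544 = -537)
(-29283 - 33566)*(P - 20259) = (-29283 - 33566)*(-537 - 20259) = -62849*(-20796) = 1307007804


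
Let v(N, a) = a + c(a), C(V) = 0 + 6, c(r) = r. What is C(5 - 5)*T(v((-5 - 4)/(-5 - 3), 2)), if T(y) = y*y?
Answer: 96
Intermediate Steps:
C(V) = 6
v(N, a) = 2*a (v(N, a) = a + a = 2*a)
T(y) = y²
C(5 - 5)*T(v((-5 - 4)/(-5 - 3), 2)) = 6*(2*2)² = 6*4² = 6*16 = 96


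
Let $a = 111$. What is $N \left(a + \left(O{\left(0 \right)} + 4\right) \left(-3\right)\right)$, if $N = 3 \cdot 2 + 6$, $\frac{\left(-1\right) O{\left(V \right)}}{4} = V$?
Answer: $1188$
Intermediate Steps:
$O{\left(V \right)} = - 4 V$
$N = 12$ ($N = 6 + 6 = 12$)
$N \left(a + \left(O{\left(0 \right)} + 4\right) \left(-3\right)\right) = 12 \left(111 + \left(\left(-4\right) 0 + 4\right) \left(-3\right)\right) = 12 \left(111 + \left(0 + 4\right) \left(-3\right)\right) = 12 \left(111 + 4 \left(-3\right)\right) = 12 \left(111 - 12\right) = 12 \cdot 99 = 1188$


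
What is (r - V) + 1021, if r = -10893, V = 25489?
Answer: -35361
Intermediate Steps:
(r - V) + 1021 = (-10893 - 1*25489) + 1021 = (-10893 - 25489) + 1021 = -36382 + 1021 = -35361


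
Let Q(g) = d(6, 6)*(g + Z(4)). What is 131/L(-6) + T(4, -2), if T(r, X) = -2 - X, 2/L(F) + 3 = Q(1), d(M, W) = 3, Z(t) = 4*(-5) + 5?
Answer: -5895/2 ≈ -2947.5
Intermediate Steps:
Z(t) = -15 (Z(t) = -20 + 5 = -15)
Q(g) = -45 + 3*g (Q(g) = 3*(g - 15) = 3*(-15 + g) = -45 + 3*g)
L(F) = -2/45 (L(F) = 2/(-3 + (-45 + 3*1)) = 2/(-3 + (-45 + 3)) = 2/(-3 - 42) = 2/(-45) = 2*(-1/45) = -2/45)
131/L(-6) + T(4, -2) = 131/(-2/45) + (-2 - 1*(-2)) = 131*(-45/2) + (-2 + 2) = -5895/2 + 0 = -5895/2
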